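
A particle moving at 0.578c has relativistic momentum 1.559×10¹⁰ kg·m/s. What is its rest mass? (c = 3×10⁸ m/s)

γ = 1/√(1 - 0.578²) = 1.2254
v = 0.578 × 3×10⁸ = 1.734×10⁸ m/s
m = p/(γv) = 1.559×10¹⁰/(1.2254 × 1.734×10⁸) = 73.37 kg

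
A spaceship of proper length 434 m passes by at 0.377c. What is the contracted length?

Proper length L₀ = 434 m
γ = 1/√(1 - 0.377²) = 1.0797
L = L₀/γ = 434/1.0797 = 402.0 m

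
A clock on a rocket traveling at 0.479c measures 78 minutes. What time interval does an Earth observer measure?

Proper time Δt₀ = 78 minutes
γ = 1/√(1 - 0.479²) = 1.1392
Δt = γΔt₀ = 1.1392 × 78 = 88.86 minutes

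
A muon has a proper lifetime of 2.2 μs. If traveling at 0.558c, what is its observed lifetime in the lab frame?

Proper lifetime τ₀ = 2.2 μs
γ = 1/√(1 - 0.558²) = 1.205
τ = γτ₀ = 1.205 × 2.2 μs = 2.651 μs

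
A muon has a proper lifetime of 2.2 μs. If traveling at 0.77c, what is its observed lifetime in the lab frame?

Proper lifetime τ₀ = 2.2 μs
γ = 1/√(1 - 0.77²) = 1.5673
τ = γτ₀ = 1.5673 × 2.2 μs = 3.448 μs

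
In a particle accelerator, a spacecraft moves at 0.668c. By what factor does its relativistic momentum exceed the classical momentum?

p_rel = γmv, p_class = mv
Ratio = γ = 1/√(1 - 0.668²)
= 1/√(0.553776) = 1.344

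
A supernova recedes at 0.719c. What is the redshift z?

β = 0.719
(1+β)/(1-β) = 1.719/0.281 = 6.117
√(6.117) = 2.473
z = 2.473 - 1 = 1.473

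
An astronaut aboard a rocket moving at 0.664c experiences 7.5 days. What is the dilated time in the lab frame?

Proper time Δt₀ = 7.5 days
γ = 1/√(1 - 0.664²) = 1.337
Δt = γΔt₀ = 1.337 × 7.5 = 10.03 days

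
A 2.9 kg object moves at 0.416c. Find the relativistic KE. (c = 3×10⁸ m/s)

γ = 1/√(1 - 0.416²) = 1.09967
γ - 1 = 0.09967
KE = (γ-1)mc² = 0.09967 × 2.9 × (3×10⁸)² = 2.601×10¹⁶ J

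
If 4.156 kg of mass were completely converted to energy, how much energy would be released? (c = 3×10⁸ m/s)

Using E = mc²:
c² = (3×10⁸)² = 9×10¹⁶ m²/s²
E = 4.156 × 9×10¹⁶ = 3.740×10¹⁷ J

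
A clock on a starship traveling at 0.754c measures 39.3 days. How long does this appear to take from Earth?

Proper time Δt₀ = 39.3 days
γ = 1/√(1 - 0.754²) = 1.5224
Δt = γΔt₀ = 1.5224 × 39.3 = 59.83 days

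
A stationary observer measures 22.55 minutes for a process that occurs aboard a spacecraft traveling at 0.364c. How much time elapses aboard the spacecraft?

Dilated time Δt = 22.55 minutes
γ = 1/√(1 - 0.364²) = 1.074
Δt₀ = Δt/γ = 22.55/1.074 = 21.00 minutes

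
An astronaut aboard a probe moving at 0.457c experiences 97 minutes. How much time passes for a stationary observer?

Proper time Δt₀ = 97 minutes
γ = 1/√(1 - 0.457²) = 1.1243
Δt = γΔt₀ = 1.1243 × 97 = 109.1 minutes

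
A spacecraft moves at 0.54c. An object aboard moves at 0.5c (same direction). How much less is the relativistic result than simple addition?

Classical: u' + v = 0.5 + 0.54 = 1.04c
Relativistic: u = (0.5 + 0.54)/(1 + 0.27) = 1.04/1.27 = 0.8189c
Difference: 1.04 - 0.8189 = 0.2211c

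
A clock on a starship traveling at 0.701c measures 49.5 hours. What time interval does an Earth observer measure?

Proper time Δt₀ = 49.5 hours
γ = 1/√(1 - 0.701²) = 1.4022
Δt = γΔt₀ = 1.4022 × 49.5 = 69.41 hours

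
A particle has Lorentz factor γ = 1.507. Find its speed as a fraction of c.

From γ = 1/√(1 - v²/c²):
1/γ² = 1/1.507² = 0.4403
v²/c² = 1 - 0.4403 = 0.5597
v/c = √(0.5597) = 0.7481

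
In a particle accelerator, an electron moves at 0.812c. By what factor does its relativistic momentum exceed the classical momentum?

p_rel = γmv, p_class = mv
Ratio = γ = 1/√(1 - 0.812²)
= 1/√(0.340656) = 1.713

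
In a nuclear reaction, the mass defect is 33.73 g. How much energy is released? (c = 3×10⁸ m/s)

Convert mass defect: Δm = 33.73 g = 0.03373 kg
E = Δm·c² = 0.03373 × (3×10⁸)²
= 0.03373 × 9×10¹⁶ = 3.036×10¹⁵ J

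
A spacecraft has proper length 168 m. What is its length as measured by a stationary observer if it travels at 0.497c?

Proper length L₀ = 168 m
γ = 1/√(1 - 0.497²) = 1.152
L = L₀/γ = 168/1.152 = 145.8 m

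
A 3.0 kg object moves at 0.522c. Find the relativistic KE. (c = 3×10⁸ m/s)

γ = 1/√(1 - 0.522²) = 1.1724
γ - 1 = 0.1724
KE = (γ-1)mc² = 0.1724 × 3.0 × (3×10⁸)² = 4.655×10¹⁶ J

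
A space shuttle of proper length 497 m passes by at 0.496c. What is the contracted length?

Proper length L₀ = 497 m
γ = 1/√(1 - 0.496²) = 1.1516
L = L₀/γ = 497/1.1516 = 431.6 m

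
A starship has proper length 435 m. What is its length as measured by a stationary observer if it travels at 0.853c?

Proper length L₀ = 435 m
γ = 1/√(1 - 0.853²) = 1.916
L = L₀/γ = 435/1.916 = 227.0 m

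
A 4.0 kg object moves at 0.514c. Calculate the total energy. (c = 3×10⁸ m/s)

γ = 1/√(1 - 0.514²) = 1.1658
mc² = 4.0 × (3×10⁸)² = 3.600×10¹⁷ J
E = γmc² = 1.1658 × 3.600×10¹⁷ = 4.197×10¹⁷ J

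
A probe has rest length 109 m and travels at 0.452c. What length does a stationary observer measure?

Proper length L₀ = 109 m
γ = 1/√(1 - 0.452²) = 1.121
L = L₀/γ = 109/1.121 = 97.23 m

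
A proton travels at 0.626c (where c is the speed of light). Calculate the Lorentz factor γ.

v/c = 0.626, so (v/c)² = 0.391876
1 - (v/c)² = 0.608124
γ = 1/√(0.608124) = 1.282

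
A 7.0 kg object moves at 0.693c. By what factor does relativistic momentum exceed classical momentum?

p_rel = γmv, p_class = mv
Ratio = γ = 1/√(1 - 0.693²) = 1.387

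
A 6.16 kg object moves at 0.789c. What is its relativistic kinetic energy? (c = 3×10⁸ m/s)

γ = 1/√(1 - 0.789²) = 1.62762
γ - 1 = 0.62762
KE = (γ-1)mc² = 0.62762 × 6.16 × (3×10⁸)² = 3.480×10¹⁷ J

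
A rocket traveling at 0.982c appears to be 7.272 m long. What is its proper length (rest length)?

Contracted length L = 7.272 m
γ = 1/√(1 - 0.982²) = 5.294
L₀ = γL = 5.294 × 7.272 = 38.50 m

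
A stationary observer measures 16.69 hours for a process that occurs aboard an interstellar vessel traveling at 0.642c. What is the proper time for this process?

Dilated time Δt = 16.69 hours
γ = 1/√(1 - 0.642²) = 1.304
Δt₀ = Δt/γ = 16.69/1.304 = 12.80 hours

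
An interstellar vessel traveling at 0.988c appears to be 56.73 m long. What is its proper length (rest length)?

Contracted length L = 56.73 m
γ = 1/√(1 - 0.988²) = 6.474
L₀ = γL = 6.474 × 56.73 = 367.3 m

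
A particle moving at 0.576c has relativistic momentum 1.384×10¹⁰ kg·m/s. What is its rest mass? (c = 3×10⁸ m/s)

γ = 1/√(1 - 0.576²) = 1.2233
v = 0.576 × 3×10⁸ = 1.728×10⁸ m/s
m = p/(γv) = 1.384×10¹⁰/(1.2233 × 1.728×10⁸) = 65.47 kg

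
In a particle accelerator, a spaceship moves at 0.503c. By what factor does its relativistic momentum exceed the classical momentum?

p_rel = γmv, p_class = mv
Ratio = γ = 1/√(1 - 0.503²)
= 1/√(0.746991) = 1.157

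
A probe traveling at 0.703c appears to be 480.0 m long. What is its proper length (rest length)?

Contracted length L = 480.0 m
γ = 1/√(1 - 0.703²) = 1.406
L₀ = γL = 1.406 × 480.0 = 674.9 m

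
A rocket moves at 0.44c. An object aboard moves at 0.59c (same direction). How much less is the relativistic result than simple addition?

Classical: u' + v = 0.59 + 0.44 = 1.03c
Relativistic: u = (0.59 + 0.44)/(1 + 0.2596) = 1.03/1.2596 = 0.8177c
Difference: 1.03 - 0.8177 = 0.2123c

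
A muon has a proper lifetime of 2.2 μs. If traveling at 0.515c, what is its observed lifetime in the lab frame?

Proper lifetime τ₀ = 2.2 μs
γ = 1/√(1 - 0.515²) = 1.167
τ = γτ₀ = 1.167 × 2.2 μs = 2.567 μs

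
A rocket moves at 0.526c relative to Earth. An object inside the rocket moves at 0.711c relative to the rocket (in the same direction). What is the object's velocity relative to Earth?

u = (u' + v)/(1 + u'v/c²)
Numerator: 0.711 + 0.526 = 1.237
Denominator: 1 + 0.373986 = 1.373986
u = 1.237/1.373986 = 0.9003c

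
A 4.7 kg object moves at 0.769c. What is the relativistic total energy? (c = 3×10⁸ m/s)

γ = 1/√(1 - 0.769²) = 1.5643
mc² = 4.7 × (3×10⁸)² = 4.230×10¹⁷ J
E = γmc² = 1.5643 × 4.230×10¹⁷ = 6.617×10¹⁷ J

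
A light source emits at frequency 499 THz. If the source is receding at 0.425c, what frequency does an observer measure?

β = v/c = 0.425
(1-β)/(1+β) = 0.575/1.425 = 0.4035
Doppler factor = √(0.4035) = 0.6352
f_obs = 499 × 0.6352 = 317.0 THz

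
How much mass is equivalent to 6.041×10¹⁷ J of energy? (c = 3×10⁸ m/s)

From E = mc², we get m = E/c²
c² = (3×10⁸)² = 9×10¹⁶ m²/s²
m = 6.041×10¹⁷ / 9×10¹⁶ = 6.712 kg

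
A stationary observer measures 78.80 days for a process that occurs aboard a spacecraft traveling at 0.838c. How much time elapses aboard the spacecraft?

Dilated time Δt = 78.80 days
γ = 1/√(1 - 0.838²) = 1.8326
Δt₀ = Δt/γ = 78.80/1.8326 = 43.00 days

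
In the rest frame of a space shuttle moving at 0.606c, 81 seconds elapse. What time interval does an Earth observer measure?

Proper time Δt₀ = 81 seconds
γ = 1/√(1 - 0.606²) = 1.257
Δt = γΔt₀ = 1.257 × 81 = 101.8 seconds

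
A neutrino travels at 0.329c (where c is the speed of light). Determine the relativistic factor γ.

v/c = 0.329, so (v/c)² = 0.108241
1 - (v/c)² = 0.891759
γ = 1/√(0.891759) = 1.059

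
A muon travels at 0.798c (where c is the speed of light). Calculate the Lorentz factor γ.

v/c = 0.798, so (v/c)² = 0.636804
1 - (v/c)² = 0.363196
γ = 1/√(0.363196) = 1.659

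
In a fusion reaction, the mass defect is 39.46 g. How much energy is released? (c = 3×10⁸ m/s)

Convert mass defect: Δm = 39.46 g = 0.03946 kg
E = Δm·c² = 0.03946 × (3×10⁸)²
= 0.03946 × 9×10¹⁶ = 3.551×10¹⁵ J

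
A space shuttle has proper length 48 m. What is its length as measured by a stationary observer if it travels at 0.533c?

Proper length L₀ = 48 m
γ = 1/√(1 - 0.533²) = 1.182
L = L₀/γ = 48/1.182 = 40.61 m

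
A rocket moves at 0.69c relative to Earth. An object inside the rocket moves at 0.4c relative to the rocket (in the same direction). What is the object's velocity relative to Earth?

u = (u' + v)/(1 + u'v/c²)
Numerator: 0.4 + 0.69 = 1.09
Denominator: 1 + 0.276 = 1.276
u = 1.09/1.276 = 0.8542c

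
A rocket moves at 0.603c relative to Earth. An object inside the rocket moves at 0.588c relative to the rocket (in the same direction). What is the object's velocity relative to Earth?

u = (u' + v)/(1 + u'v/c²)
Numerator: 0.588 + 0.603 = 1.191
Denominator: 1 + 0.354564 = 1.354564
u = 1.191/1.354564 = 0.8792c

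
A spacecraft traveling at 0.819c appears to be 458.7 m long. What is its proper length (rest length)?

Contracted length L = 458.7 m
γ = 1/√(1 - 0.819²) = 1.7428
L₀ = γL = 1.7428 × 458.7 = 799.4 m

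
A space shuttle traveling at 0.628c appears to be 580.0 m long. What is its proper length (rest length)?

Contracted length L = 580.0 m
γ = 1/√(1 - 0.628²) = 1.285
L₀ = γL = 1.285 × 580.0 = 745.3 m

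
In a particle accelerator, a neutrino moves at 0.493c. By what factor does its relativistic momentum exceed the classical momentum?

p_rel = γmv, p_class = mv
Ratio = γ = 1/√(1 - 0.493²)
= 1/√(0.756951) = 1.149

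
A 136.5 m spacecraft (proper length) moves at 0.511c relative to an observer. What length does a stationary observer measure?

Proper length L₀ = 136.5 m
γ = 1/√(1 - 0.511²) = 1.1634
L = L₀/γ = 136.5/1.1634 = 117.3 m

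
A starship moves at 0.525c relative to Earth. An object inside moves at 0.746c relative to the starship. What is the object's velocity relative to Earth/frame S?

u = (u' + v)/(1 + u'v/c²)
Numerator: 0.746 + 0.525 = 1.271
Denominator: 1 + 0.39165 = 1.39165
u = 1.271/1.39165 = 0.9133c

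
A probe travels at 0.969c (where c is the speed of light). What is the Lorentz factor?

v/c = 0.969, so (v/c)² = 0.938961
1 - (v/c)² = 0.061039
γ = 1/√(0.061039) = 4.048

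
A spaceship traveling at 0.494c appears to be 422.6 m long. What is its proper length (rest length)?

Contracted length L = 422.6 m
γ = 1/√(1 - 0.494²) = 1.150
L₀ = γL = 1.150 × 422.6 = 486.0 m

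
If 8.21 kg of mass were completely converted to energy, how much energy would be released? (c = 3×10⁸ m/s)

Using E = mc²:
c² = (3×10⁸)² = 9×10¹⁶ m²/s²
E = 8.21 × 9×10¹⁶ = 7.389×10¹⁷ J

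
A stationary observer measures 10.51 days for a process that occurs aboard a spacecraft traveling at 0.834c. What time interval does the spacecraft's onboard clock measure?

Dilated time Δt = 10.51 days
γ = 1/√(1 - 0.834²) = 1.8124
Δt₀ = Δt/γ = 10.51/1.8124 = 5.799 days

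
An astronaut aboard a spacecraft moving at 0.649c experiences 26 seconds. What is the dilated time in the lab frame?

Proper time Δt₀ = 26 seconds
γ = 1/√(1 - 0.649²) = 1.31443
Δt = γΔt₀ = 1.31443 × 26 = 34.18 seconds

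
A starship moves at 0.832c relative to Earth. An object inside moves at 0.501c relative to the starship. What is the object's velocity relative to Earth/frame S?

u = (u' + v)/(1 + u'v/c²)
Numerator: 0.501 + 0.832 = 1.333
Denominator: 1 + 0.416832 = 1.416832
u = 1.333/1.416832 = 0.9408c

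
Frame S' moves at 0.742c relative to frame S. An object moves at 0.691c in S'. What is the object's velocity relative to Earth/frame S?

u = (u' + v)/(1 + u'v/c²)
Numerator: 0.691 + 0.742 = 1.433
Denominator: 1 + 0.512722 = 1.512722
u = 1.433/1.512722 = 0.9473c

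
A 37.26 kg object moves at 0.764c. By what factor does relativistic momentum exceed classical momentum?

p_rel = γmv, p_class = mv
Ratio = γ = 1/√(1 - 0.764²) = 1.550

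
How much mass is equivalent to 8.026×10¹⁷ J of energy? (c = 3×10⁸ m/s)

From E = mc², we get m = E/c²
c² = (3×10⁸)² = 9×10¹⁶ m²/s²
m = 8.026×10¹⁷ / 9×10¹⁶ = 8.918 kg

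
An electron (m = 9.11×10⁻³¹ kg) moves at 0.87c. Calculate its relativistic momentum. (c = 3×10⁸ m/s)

γ = 1/√(1 - 0.87²) = 2.028
v = 0.87 × 3×10⁸ = 2.610×10⁸ m/s
p = γmv = 2.028 × 9.11×10⁻³¹ × 2.610×10⁸ = 4.822×10⁻²² kg·m/s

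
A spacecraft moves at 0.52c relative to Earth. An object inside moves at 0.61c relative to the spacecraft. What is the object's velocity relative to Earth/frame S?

u = (u' + v)/(1 + u'v/c²)
Numerator: 0.61 + 0.52 = 1.13
Denominator: 1 + 0.3172 = 1.3172
u = 1.13/1.3172 = 0.8579c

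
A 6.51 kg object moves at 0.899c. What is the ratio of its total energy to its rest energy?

E = γmc², E₀ = mc²
E/E₀ = γ = 1/√(1 - 0.899²) = 2.283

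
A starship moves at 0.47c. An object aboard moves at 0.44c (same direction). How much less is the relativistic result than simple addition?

Classical: u' + v = 0.44 + 0.47 = 0.91c
Relativistic: u = (0.44 + 0.47)/(1 + 0.2068) = 0.91/1.2068 = 0.7541c
Difference: 0.91 - 0.7541 = 0.1559c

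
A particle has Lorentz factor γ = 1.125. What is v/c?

From γ = 1/√(1 - v²/c²):
1/γ² = 1/1.125² = 0.7901
v²/c² = 1 - 0.7901 = 0.2099
v/c = √(0.2099) = 0.4581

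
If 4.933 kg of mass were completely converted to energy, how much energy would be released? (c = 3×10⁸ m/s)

Using E = mc²:
c² = (3×10⁸)² = 9×10¹⁶ m²/s²
E = 4.933 × 9×10¹⁶ = 4.440×10¹⁷ J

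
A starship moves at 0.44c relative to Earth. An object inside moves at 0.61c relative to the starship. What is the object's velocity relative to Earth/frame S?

u = (u' + v)/(1 + u'v/c²)
Numerator: 0.61 + 0.44 = 1.05
Denominator: 1 + 0.2684 = 1.2684
u = 1.05/1.2684 = 0.8278c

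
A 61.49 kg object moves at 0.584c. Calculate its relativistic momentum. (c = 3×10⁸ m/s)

γ = 1/√(1 - 0.584²) = 1.232
v = 0.584 × 3×10⁸ = 1.752×10⁸ m/s
p = γmv = 1.232 × 61.49 × 1.752×10⁸ = 1.327×10¹⁰ kg·m/s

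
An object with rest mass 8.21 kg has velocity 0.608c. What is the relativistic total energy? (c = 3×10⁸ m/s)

γ = 1/√(1 - 0.608²) = 1.25955
mc² = 8.21 × (3×10⁸)² = 7.389×10¹⁷ J
E = γmc² = 1.25955 × 7.389×10¹⁷ = 9.307×10¹⁷ J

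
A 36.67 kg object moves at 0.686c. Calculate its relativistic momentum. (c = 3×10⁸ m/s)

γ = 1/√(1 - 0.686²) = 1.374
v = 0.686 × 3×10⁸ = 2.058×10⁸ m/s
p = γmv = 1.374 × 36.67 × 2.058×10⁸ = 1.037×10¹⁰ kg·m/s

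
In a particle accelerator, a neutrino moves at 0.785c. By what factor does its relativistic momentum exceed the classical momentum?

p_rel = γmv, p_class = mv
Ratio = γ = 1/√(1 - 0.785²)
= 1/√(0.383775) = 1.614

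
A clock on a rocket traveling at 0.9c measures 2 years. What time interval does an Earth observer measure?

Proper time Δt₀ = 2 years
γ = 1/√(1 - 0.9²) = 2.294
Δt = γΔt₀ = 2.294 × 2 = 4.588 years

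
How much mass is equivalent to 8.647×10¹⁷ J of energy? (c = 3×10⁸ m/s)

From E = mc², we get m = E/c²
c² = (3×10⁸)² = 9×10¹⁶ m²/s²
m = 8.647×10¹⁷ / 9×10¹⁶ = 9.608 kg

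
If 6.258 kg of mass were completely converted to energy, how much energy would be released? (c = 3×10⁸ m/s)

Using E = mc²:
c² = (3×10⁸)² = 9×10¹⁶ m²/s²
E = 6.258 × 9×10¹⁶ = 5.632×10¹⁷ J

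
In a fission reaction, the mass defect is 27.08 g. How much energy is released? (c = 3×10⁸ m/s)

Convert mass defect: Δm = 27.08 g = 0.02708 kg
E = Δm·c² = 0.02708 × (3×10⁸)²
= 0.02708 × 9×10¹⁶ = 2.437×10¹⁵ J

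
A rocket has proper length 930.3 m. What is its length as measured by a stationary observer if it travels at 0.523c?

Proper length L₀ = 930.3 m
γ = 1/√(1 - 0.523²) = 1.1733
L = L₀/γ = 930.3/1.1733 = 792.9 m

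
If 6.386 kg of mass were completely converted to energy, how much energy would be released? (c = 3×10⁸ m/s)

Using E = mc²:
c² = (3×10⁸)² = 9×10¹⁶ m²/s²
E = 6.386 × 9×10¹⁶ = 5.747×10¹⁷ J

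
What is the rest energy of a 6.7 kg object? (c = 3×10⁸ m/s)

c² = (3×10⁸)² = 9.000×10¹⁶ m²/s²
E₀ = mc² = 6.7 × 9.000×10¹⁶ = 6.030×10¹⁷ J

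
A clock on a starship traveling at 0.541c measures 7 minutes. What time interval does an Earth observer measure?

Proper time Δt₀ = 7 minutes
γ = 1/√(1 - 0.541²) = 1.189
Δt = γΔt₀ = 1.189 × 7 = 8.323 minutes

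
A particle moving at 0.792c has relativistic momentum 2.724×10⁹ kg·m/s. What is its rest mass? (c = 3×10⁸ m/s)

γ = 1/√(1 - 0.792²) = 1.638
v = 0.792 × 3×10⁸ = 2.376×10⁸ m/s
m = p/(γv) = 2.724×10⁹/(1.638 × 2.376×10⁸) = 6.999 kg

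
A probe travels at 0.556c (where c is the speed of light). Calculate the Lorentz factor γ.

v/c = 0.556, so (v/c)² = 0.309136
1 - (v/c)² = 0.690864
γ = 1/√(0.690864) = 1.203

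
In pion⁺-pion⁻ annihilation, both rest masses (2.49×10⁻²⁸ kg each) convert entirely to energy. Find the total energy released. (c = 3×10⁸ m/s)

Both particles have the same rest mass, so total mass = 2m
E = 2m·c² = 2 × 2.49×10⁻²⁸ × (3×10⁸)²
= 2 × 2.49×10⁻²⁸ × 9×10¹⁶
= 4.482×10⁻¹¹ J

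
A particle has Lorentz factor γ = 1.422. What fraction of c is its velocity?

From γ = 1/√(1 - v²/c²):
1/γ² = 1/1.422² = 0.4945
v²/c² = 1 - 0.4945 = 0.5055
v/c = √(0.5055) = 0.7110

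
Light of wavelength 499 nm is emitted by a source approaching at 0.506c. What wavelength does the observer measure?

β = 0.506
Wavelength Doppler factor = √(0.494/1.506) = √(0.3280) = 0.5727
λ_obs = 499 × 0.5727 = 285.8 nm (blueshift)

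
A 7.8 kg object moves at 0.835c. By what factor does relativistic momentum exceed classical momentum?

p_rel = γmv, p_class = mv
Ratio = γ = 1/√(1 - 0.835²) = 1.817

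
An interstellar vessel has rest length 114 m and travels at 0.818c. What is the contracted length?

Proper length L₀ = 114 m
γ = 1/√(1 - 0.818²) = 1.7385
L = L₀/γ = 114/1.7385 = 65.57 m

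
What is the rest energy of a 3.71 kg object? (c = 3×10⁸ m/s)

c² = (3×10⁸)² = 9.000×10¹⁶ m²/s²
E₀ = mc² = 3.71 × 9.000×10¹⁶ = 3.339×10¹⁷ J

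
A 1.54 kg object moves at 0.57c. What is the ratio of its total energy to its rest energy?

E = γmc², E₀ = mc²
E/E₀ = γ = 1/√(1 - 0.57²) = 1.217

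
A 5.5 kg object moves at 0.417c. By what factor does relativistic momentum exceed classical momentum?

p_rel = γmv, p_class = mv
Ratio = γ = 1/√(1 - 0.417²) = 1.100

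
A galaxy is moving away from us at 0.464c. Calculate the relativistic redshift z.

β = 0.464
(1+β)/(1-β) = 1.464/0.536 = 2.7313
√(2.7313) = 1.6527
z = 1.6527 - 1 = 0.6527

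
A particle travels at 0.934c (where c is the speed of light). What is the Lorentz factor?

v/c = 0.934, so (v/c)² = 0.872356
1 - (v/c)² = 0.127644
γ = 1/√(0.127644) = 2.799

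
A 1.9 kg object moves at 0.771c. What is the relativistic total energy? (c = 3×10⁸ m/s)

γ = 1/√(1 - 0.771²) = 1.570
mc² = 1.9 × (3×10⁸)² = 1.710×10¹⁷ J
E = γmc² = 1.570 × 1.710×10¹⁷ = 2.685×10¹⁷ J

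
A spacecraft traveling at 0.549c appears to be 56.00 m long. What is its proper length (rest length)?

Contracted length L = 56.00 m
γ = 1/√(1 - 0.549²) = 1.1964
L₀ = γL = 1.1964 × 56.00 = 67.00 m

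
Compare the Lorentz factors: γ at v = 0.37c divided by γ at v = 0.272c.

γ₁ = 1/√(1 - 0.37²) = 1.076
γ₂ = 1/√(1 - 0.272²) = 1.039
γ₁/γ₂ = 1.076/1.039 = 1.036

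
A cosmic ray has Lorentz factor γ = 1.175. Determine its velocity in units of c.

From γ = 1/√(1 - v²/c²):
1/γ² = 1/1.175² = 0.7243
v²/c² = 1 - 0.7243 = 0.2757
v/c = √(0.2757) = 0.5251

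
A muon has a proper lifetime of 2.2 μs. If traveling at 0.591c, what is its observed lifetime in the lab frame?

Proper lifetime τ₀ = 2.2 μs
γ = 1/√(1 - 0.591²) = 1.2397
τ = γτ₀ = 1.2397 × 2.2 μs = 2.727 μs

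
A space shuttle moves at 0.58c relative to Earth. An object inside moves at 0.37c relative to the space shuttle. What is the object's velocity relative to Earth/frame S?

u = (u' + v)/(1 + u'v/c²)
Numerator: 0.37 + 0.58 = 0.95
Denominator: 1 + 0.2146 = 1.2146
u = 0.95/1.2146 = 0.7822c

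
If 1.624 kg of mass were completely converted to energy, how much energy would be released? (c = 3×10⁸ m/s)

Using E = mc²:
c² = (3×10⁸)² = 9×10¹⁶ m²/s²
E = 1.624 × 9×10¹⁶ = 1.462×10¹⁷ J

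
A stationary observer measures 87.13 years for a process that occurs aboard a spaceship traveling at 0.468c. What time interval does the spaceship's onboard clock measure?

Dilated time Δt = 87.13 years
γ = 1/√(1 - 0.468²) = 1.1316
Δt₀ = Δt/γ = 87.13/1.1316 = 77.00 years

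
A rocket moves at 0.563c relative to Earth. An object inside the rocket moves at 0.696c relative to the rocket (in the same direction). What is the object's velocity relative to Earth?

u = (u' + v)/(1 + u'v/c²)
Numerator: 0.696 + 0.563 = 1.259
Denominator: 1 + 0.391848 = 1.391848
u = 1.259/1.391848 = 0.9046c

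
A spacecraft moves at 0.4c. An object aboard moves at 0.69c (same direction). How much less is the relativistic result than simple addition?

Classical: u' + v = 0.69 + 0.4 = 1.09c
Relativistic: u = (0.69 + 0.4)/(1 + 0.276) = 1.09/1.276 = 0.8542c
Difference: 1.09 - 0.8542 = 0.2358c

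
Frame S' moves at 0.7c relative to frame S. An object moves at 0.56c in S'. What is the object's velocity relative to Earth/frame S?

u = (u' + v)/(1 + u'v/c²)
Numerator: 0.56 + 0.7 = 1.26
Denominator: 1 + 0.392 = 1.392
u = 1.26/1.392 = 0.9052c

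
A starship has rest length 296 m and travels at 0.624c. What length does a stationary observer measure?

Proper length L₀ = 296 m
γ = 1/√(1 - 0.624²) = 1.280
L = L₀/γ = 296/1.280 = 231.3 m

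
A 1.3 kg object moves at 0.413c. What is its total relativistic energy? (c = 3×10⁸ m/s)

γ = 1/√(1 - 0.413²) = 1.098
mc² = 1.3 × (3×10⁸)² = 1.170×10¹⁷ J
E = γmc² = 1.098 × 1.170×10¹⁷ = 1.285×10¹⁷ J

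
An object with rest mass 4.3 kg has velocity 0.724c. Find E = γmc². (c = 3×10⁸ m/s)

γ = 1/√(1 - 0.724²) = 1.4497
mc² = 4.3 × (3×10⁸)² = 3.870×10¹⁷ J
E = γmc² = 1.4497 × 3.870×10¹⁷ = 5.610×10¹⁷ J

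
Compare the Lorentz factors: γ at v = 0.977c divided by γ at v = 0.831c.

γ₁ = 1/√(1 - 0.977²) = 4.6896
γ₂ = 1/√(1 - 0.831²) = 1.7977
γ₁/γ₂ = 4.6896/1.7977 = 2.609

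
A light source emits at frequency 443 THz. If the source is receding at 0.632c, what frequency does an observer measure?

β = v/c = 0.632
(1-β)/(1+β) = 0.368/1.632 = 0.2255
Doppler factor = √(0.2255) = 0.4749
f_obs = 443 × 0.4749 = 210.4 THz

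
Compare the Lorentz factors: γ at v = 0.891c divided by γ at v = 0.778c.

γ₁ = 1/√(1 - 0.891²) = 2.203
γ₂ = 1/√(1 - 0.778²) = 1.592
γ₁/γ₂ = 2.203/1.592 = 1.384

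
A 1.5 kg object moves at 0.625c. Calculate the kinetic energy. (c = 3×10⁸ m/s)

γ = 1/√(1 - 0.625²) = 1.281
γ - 1 = 0.2810
KE = (γ-1)mc² = 0.2810 × 1.5 × (3×10⁸)² = 3.794×10¹⁶ J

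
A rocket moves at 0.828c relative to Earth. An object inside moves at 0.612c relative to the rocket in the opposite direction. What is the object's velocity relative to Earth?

Object's velocity in rocket frame is u' = -0.612c
u = (u' + v)/(1 + u'v/c²) = (v - 0.612)/(1 - 0.612·v/c²)
Numerator: 0.828 - 0.612 = 0.216
Denominator: 1 - 0.506736 = 0.493264
u = 0.216/0.493264 = 0.4379c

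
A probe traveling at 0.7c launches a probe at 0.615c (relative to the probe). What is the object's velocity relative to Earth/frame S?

u = (u' + v)/(1 + u'v/c²)
Numerator: 0.615 + 0.7 = 1.315
Denominator: 1 + 0.4305 = 1.4305
u = 1.315/1.4305 = 0.9193c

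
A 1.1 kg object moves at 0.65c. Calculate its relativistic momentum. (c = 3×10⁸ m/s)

γ = 1/√(1 - 0.65²) = 1.316
v = 0.65 × 3×10⁸ = 1.950×10⁸ m/s
p = γmv = 1.316 × 1.1 × 1.950×10⁸ = 2.823×10⁸ kg·m/s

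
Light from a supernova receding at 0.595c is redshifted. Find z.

β = 0.595
(1+β)/(1-β) = 1.595/0.405 = 3.9383
√(3.9383) = 1.9845
z = 1.9845 - 1 = 0.9845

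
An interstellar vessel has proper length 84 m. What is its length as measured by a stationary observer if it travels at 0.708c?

Proper length L₀ = 84 m
γ = 1/√(1 - 0.708²) = 1.416
L = L₀/γ = 84/1.416 = 59.32 m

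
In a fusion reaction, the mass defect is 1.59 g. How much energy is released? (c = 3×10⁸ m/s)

Convert mass defect: Δm = 1.59 g = 0.00159 kg
E = Δm·c² = 0.00159 × (3×10⁸)²
= 0.00159 × 9×10¹⁶ = 1.431×10¹⁴ J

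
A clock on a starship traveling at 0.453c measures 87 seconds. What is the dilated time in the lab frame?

Proper time Δt₀ = 87 seconds
γ = 1/√(1 - 0.453²) = 1.1217
Δt = γΔt₀ = 1.1217 × 87 = 97.59 seconds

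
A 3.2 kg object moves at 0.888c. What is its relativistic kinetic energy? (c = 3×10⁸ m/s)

γ = 1/√(1 - 0.888²) = 2.1747
γ - 1 = 1.1747
KE = (γ-1)mc² = 1.1747 × 3.2 × (3×10⁸)² = 3.383×10¹⁷ J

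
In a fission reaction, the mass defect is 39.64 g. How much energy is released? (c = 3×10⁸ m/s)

Convert mass defect: Δm = 39.64 g = 0.03964 kg
E = Δm·c² = 0.03964 × (3×10⁸)²
= 0.03964 × 9×10¹⁶ = 3.568×10¹⁵ J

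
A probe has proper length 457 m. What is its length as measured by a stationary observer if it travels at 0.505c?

Proper length L₀ = 457 m
γ = 1/√(1 - 0.505²) = 1.1586
L = L₀/γ = 457/1.1586 = 394.4 m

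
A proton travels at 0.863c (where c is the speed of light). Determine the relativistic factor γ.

v/c = 0.863, so (v/c)² = 0.744769
1 - (v/c)² = 0.255231
γ = 1/√(0.255231) = 1.979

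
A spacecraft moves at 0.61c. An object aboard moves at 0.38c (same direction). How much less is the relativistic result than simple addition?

Classical: u' + v = 0.38 + 0.61 = 0.99c
Relativistic: u = (0.38 + 0.61)/(1 + 0.2318) = 0.99/1.2318 = 0.8037c
Difference: 0.99 - 0.8037 = 0.1863c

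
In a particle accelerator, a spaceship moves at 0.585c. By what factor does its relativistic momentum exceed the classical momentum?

p_rel = γmv, p_class = mv
Ratio = γ = 1/√(1 - 0.585²)
= 1/√(0.657775) = 1.233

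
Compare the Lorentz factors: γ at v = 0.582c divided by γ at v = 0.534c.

γ₁ = 1/√(1 - 0.582²) = 1.230
γ₂ = 1/√(1 - 0.534²) = 1.183
γ₁/γ₂ = 1.230/1.183 = 1.040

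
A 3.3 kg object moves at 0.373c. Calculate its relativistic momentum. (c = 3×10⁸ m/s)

γ = 1/√(1 - 0.373²) = 1.0778
v = 0.373 × 3×10⁸ = 1.119×10⁸ m/s
p = γmv = 1.0778 × 3.3 × 1.119×10⁸ = 3.980×10⁸ kg·m/s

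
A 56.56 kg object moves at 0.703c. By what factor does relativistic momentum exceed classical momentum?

p_rel = γmv, p_class = mv
Ratio = γ = 1/√(1 - 0.703²) = 1.406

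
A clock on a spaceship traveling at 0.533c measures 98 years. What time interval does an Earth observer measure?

Proper time Δt₀ = 98 years
γ = 1/√(1 - 0.533²) = 1.182
Δt = γΔt₀ = 1.182 × 98 = 115.8 years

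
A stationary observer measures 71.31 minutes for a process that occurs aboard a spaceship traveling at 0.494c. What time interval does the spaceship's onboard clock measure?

Dilated time Δt = 71.31 minutes
γ = 1/√(1 - 0.494²) = 1.1501
Δt₀ = Δt/γ = 71.31/1.1501 = 62.00 minutes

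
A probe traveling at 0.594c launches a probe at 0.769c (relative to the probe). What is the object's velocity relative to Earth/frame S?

u = (u' + v)/(1 + u'v/c²)
Numerator: 0.769 + 0.594 = 1.363
Denominator: 1 + 0.456786 = 1.456786
u = 1.363/1.456786 = 0.9356c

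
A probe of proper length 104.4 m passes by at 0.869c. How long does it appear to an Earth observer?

Proper length L₀ = 104.4 m
γ = 1/√(1 - 0.869²) = 2.021
L = L₀/γ = 104.4/2.021 = 51.66 m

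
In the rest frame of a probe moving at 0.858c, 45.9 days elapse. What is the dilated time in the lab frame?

Proper time Δt₀ = 45.9 days
γ = 1/√(1 - 0.858²) = 1.9469
Δt = γΔt₀ = 1.9469 × 45.9 = 89.36 days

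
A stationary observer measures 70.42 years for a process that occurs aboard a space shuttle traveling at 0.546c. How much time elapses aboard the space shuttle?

Dilated time Δt = 70.42 years
γ = 1/√(1 - 0.546²) = 1.1936
Δt₀ = Δt/γ = 70.42/1.1936 = 59.00 years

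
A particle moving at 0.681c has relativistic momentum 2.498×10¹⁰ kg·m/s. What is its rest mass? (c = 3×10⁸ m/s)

γ = 1/√(1 - 0.681²) = 1.3656
v = 0.681 × 3×10⁸ = 2.043×10⁸ m/s
m = p/(γv) = 2.498×10¹⁰/(1.3656 × 2.043×10⁸) = 89.54 kg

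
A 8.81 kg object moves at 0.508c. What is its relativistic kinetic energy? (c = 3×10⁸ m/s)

γ = 1/√(1 - 0.508²) = 1.16096
γ - 1 = 0.16096
KE = (γ-1)mc² = 0.16096 × 8.81 × (3×10⁸)² = 1.276×10¹⁷ J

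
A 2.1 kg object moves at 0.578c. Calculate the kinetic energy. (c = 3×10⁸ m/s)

γ = 1/√(1 - 0.578²) = 1.22543
γ - 1 = 0.22543
KE = (γ-1)mc² = 0.22543 × 2.1 × (3×10⁸)² = 4.261×10¹⁶ J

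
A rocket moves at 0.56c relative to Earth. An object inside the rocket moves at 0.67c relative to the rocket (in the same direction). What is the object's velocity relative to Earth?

u = (u' + v)/(1 + u'v/c²)
Numerator: 0.67 + 0.56 = 1.23
Denominator: 1 + 0.3752 = 1.3752
u = 1.23/1.3752 = 0.8944c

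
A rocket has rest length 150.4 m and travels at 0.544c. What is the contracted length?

Proper length L₀ = 150.4 m
γ = 1/√(1 - 0.544²) = 1.192
L = L₀/γ = 150.4/1.192 = 126.2 m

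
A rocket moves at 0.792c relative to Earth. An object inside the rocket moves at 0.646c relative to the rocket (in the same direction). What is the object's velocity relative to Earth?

u = (u' + v)/(1 + u'v/c²)
Numerator: 0.646 + 0.792 = 1.438
Denominator: 1 + 0.511632 = 1.511632
u = 1.438/1.511632 = 0.9513c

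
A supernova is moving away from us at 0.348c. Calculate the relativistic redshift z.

β = 0.348
(1+β)/(1-β) = 1.348/0.652 = 2.0675
√(2.0675) = 1.4379
z = 1.4379 - 1 = 0.4379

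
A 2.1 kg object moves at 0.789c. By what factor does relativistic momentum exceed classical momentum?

p_rel = γmv, p_class = mv
Ratio = γ = 1/√(1 - 0.789²) = 1.628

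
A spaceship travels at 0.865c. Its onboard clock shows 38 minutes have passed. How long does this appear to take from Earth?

Proper time Δt₀ = 38 minutes
γ = 1/√(1 - 0.865²) = 1.993
Δt = γΔt₀ = 1.993 × 38 = 75.73 minutes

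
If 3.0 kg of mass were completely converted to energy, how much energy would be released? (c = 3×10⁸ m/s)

Using E = mc²:
c² = (3×10⁸)² = 9×10¹⁶ m²/s²
E = 3.0 × 9×10¹⁶ = 2.700×10¹⁷ J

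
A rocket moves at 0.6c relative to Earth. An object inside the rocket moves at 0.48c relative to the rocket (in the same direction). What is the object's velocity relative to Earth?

u = (u' + v)/(1 + u'v/c²)
Numerator: 0.48 + 0.6 = 1.08
Denominator: 1 + 0.288 = 1.288
u = 1.08/1.288 = 0.8385c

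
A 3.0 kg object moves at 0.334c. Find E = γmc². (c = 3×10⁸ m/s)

γ = 1/√(1 - 0.334²) = 1.0609
mc² = 3.0 × (3×10⁸)² = 2.700×10¹⁷ J
E = γmc² = 1.0609 × 2.700×10¹⁷ = 2.864×10¹⁷ J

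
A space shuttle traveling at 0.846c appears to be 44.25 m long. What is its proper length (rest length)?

Contracted length L = 44.25 m
γ = 1/√(1 - 0.846²) = 1.8755
L₀ = γL = 1.8755 × 44.25 = 82.99 m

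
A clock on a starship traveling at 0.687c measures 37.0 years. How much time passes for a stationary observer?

Proper time Δt₀ = 37.0 years
γ = 1/√(1 - 0.687²) = 1.3762
Δt = γΔt₀ = 1.3762 × 37.0 = 50.92 years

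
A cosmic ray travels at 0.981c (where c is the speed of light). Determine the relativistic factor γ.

v/c = 0.981, so (v/c)² = 0.962361
1 - (v/c)² = 0.037639
γ = 1/√(0.037639) = 5.154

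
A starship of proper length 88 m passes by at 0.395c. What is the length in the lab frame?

Proper length L₀ = 88 m
γ = 1/√(1 - 0.395²) = 1.08852
L = L₀/γ = 88/1.08852 = 80.84 m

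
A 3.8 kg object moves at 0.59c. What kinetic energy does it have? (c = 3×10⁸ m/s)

γ = 1/√(1 - 0.59²) = 1.23854
γ - 1 = 0.23854
KE = (γ-1)mc² = 0.23854 × 3.8 × (3×10⁸)² = 8.158×10¹⁶ J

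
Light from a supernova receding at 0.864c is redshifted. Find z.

β = 0.864
(1+β)/(1-β) = 1.864/0.136 = 13.706
√(13.706) = 3.702
z = 3.702 - 1 = 2.702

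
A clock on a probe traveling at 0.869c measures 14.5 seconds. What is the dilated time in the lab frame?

Proper time Δt₀ = 14.5 seconds
γ = 1/√(1 - 0.869²) = 2.021
Δt = γΔt₀ = 2.021 × 14.5 = 29.30 seconds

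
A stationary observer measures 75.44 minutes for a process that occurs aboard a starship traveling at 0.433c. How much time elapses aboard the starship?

Dilated time Δt = 75.44 minutes
γ = 1/√(1 - 0.433²) = 1.1094
Δt₀ = Δt/γ = 75.44/1.1094 = 68.00 minutes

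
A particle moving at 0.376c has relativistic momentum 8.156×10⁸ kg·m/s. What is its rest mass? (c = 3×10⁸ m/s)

γ = 1/√(1 - 0.376²) = 1.0792
v = 0.376 × 3×10⁸ = 1.128×10⁸ m/s
m = p/(γv) = 8.156×10⁸/(1.0792 × 1.128×10⁸) = 6.700 kg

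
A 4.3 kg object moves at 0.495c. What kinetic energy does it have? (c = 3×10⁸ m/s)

γ = 1/√(1 - 0.495²) = 1.15089
γ - 1 = 0.15089
KE = (γ-1)mc² = 0.15089 × 4.3 × (3×10⁸)² = 5.839×10¹⁶ J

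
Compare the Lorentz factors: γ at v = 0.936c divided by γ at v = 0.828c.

γ₁ = 1/√(1 - 0.936²) = 2.841
γ₂ = 1/√(1 - 0.828²) = 1.783
γ₁/γ₂ = 2.841/1.783 = 1.593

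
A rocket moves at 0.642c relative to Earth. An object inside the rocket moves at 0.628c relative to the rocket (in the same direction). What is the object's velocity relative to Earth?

u = (u' + v)/(1 + u'v/c²)
Numerator: 0.628 + 0.642 = 1.27
Denominator: 1 + 0.403176 = 1.403176
u = 1.27/1.403176 = 0.9051c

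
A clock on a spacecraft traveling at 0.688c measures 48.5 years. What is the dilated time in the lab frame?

Proper time Δt₀ = 48.5 years
γ = 1/√(1 - 0.688²) = 1.378
Δt = γΔt₀ = 1.378 × 48.5 = 66.83 years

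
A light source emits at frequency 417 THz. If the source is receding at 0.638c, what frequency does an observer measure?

β = v/c = 0.638
(1-β)/(1+β) = 0.362/1.638 = 0.2210
Doppler factor = √(0.2210) = 0.4701
f_obs = 417 × 0.4701 = 196.0 THz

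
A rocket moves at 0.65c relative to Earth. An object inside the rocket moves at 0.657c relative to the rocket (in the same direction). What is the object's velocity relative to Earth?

u = (u' + v)/(1 + u'v/c²)
Numerator: 0.657 + 0.65 = 1.307
Denominator: 1 + 0.42705 = 1.42705
u = 1.307/1.42705 = 0.9159c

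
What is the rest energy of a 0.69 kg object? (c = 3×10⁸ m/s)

c² = (3×10⁸)² = 9.000×10¹⁶ m²/s²
E₀ = mc² = 0.69 × 9.000×10¹⁶ = 6.210×10¹⁶ J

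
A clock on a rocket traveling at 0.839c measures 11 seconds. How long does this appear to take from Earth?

Proper time Δt₀ = 11 seconds
γ = 1/√(1 - 0.839²) = 1.838
Δt = γΔt₀ = 1.838 × 11 = 20.22 seconds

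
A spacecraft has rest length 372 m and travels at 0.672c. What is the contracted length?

Proper length L₀ = 372 m
γ = 1/√(1 - 0.672²) = 1.3503
L = L₀/γ = 372/1.3503 = 275.5 m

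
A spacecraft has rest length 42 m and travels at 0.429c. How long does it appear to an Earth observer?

Proper length L₀ = 42 m
γ = 1/√(1 - 0.429²) = 1.107
L = L₀/γ = 42/1.107 = 37.94 m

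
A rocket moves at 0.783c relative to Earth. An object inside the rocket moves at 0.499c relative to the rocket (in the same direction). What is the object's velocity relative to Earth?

u = (u' + v)/(1 + u'v/c²)
Numerator: 0.499 + 0.783 = 1.282
Denominator: 1 + 0.390717 = 1.390717
u = 1.282/1.390717 = 0.9218c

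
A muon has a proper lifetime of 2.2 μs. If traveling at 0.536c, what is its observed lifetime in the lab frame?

Proper lifetime τ₀ = 2.2 μs
γ = 1/√(1 - 0.536²) = 1.1845
τ = γτ₀ = 1.1845 × 2.2 μs = 2.606 μs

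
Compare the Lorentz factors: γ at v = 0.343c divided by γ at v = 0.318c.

γ₁ = 1/√(1 - 0.343²) = 1.065
γ₂ = 1/√(1 - 0.318²) = 1.055
γ₁/γ₂ = 1.065/1.055 = 1.009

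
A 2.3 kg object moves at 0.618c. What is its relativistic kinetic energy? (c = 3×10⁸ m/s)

γ = 1/√(1 - 0.618²) = 1.272
γ - 1 = 0.2720
KE = (γ-1)mc² = 0.2720 × 2.3 × (3×10⁸)² = 5.630×10¹⁶ J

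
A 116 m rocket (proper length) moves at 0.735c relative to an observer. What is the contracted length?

Proper length L₀ = 116 m
γ = 1/√(1 - 0.735²) = 1.47478
L = L₀/γ = 116/1.47478 = 78.66 m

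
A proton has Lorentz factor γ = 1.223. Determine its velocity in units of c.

From γ = 1/√(1 - v²/c²):
1/γ² = 1/1.223² = 0.6686
v²/c² = 1 - 0.6686 = 0.3314
v/c = √(0.3314) = 0.5757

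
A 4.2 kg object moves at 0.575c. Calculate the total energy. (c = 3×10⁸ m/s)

γ = 1/√(1 - 0.575²) = 1.2223
mc² = 4.2 × (3×10⁸)² = 3.780×10¹⁷ J
E = γmc² = 1.2223 × 3.780×10¹⁷ = 4.620×10¹⁷ J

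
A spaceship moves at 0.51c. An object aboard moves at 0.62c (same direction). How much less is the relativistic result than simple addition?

Classical: u' + v = 0.62 + 0.51 = 1.13c
Relativistic: u = (0.62 + 0.51)/(1 + 0.3162) = 1.13/1.3162 = 0.8585c
Difference: 1.13 - 0.8585 = 0.2715c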